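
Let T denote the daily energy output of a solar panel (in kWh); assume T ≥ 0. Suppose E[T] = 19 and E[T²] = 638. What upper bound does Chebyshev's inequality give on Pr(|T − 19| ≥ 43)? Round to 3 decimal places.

0.150

Var(T) = E[T²] − (E[T])² = 638 − 361 = 277.
Chebyshev's inequality: Pr(|T − μ| ≥ t) ≤ Var(T)/t² = 277/1849 = 0.1498.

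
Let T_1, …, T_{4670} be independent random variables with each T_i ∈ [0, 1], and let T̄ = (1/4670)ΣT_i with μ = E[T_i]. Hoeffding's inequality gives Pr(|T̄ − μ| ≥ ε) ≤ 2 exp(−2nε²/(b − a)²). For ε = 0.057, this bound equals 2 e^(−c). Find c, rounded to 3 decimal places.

30.346

c = 2nε²/(b − a)² = 2·4670·0.057² / 1² = 30.3457.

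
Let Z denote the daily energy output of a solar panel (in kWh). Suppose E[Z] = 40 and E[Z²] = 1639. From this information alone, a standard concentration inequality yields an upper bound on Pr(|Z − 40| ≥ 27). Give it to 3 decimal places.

The first two moments determine the variance, so Chebyshev's inequality is the sharpest standard bound available.
Var(Z) = E[Z²] − (E[Z])² = 1639 − 1600 = 39.
Chebyshev's inequality: Pr(|Z − μ| ≥ t) ≤ Var(Z)/t² = 39/729 = 0.0535.

0.053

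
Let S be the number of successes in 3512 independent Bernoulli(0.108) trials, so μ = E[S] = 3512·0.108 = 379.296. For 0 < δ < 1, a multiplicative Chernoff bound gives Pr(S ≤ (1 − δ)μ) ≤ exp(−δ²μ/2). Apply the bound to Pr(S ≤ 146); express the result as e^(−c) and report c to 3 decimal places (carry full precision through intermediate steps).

71.747

Write 146 = (1 − δ)μ, so δ = 1 − 146/379.296 = 0.6150764…
Then the exponent is δ²μ/2 = (μ − 146)²/(2μ) = 71.747426.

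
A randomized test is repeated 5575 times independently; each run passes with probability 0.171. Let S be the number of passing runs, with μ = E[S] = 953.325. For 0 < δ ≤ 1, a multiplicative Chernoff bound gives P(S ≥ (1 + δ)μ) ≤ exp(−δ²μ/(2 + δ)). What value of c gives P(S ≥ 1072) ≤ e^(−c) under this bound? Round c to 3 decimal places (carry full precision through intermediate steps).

6.954

Write 1072 = (1 + δ)μ, so δ = 1072/953.325 − 1 = 0.1244854…
Then the exponent is δ²μ/(2 + δ) = (1072 − μ)² / (μ·(2 + δ)) = 6.953825.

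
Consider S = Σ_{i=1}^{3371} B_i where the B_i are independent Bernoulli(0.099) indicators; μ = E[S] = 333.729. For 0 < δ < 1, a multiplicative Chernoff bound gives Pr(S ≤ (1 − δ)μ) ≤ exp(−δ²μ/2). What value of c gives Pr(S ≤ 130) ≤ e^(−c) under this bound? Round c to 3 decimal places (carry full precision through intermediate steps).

62.184

Write 130 = (1 − δ)μ, so δ = 1 − 130/333.729 = 0.6104624…
Then the exponent is δ²μ/2 = (μ − 130)²/(2μ) = 62.184445.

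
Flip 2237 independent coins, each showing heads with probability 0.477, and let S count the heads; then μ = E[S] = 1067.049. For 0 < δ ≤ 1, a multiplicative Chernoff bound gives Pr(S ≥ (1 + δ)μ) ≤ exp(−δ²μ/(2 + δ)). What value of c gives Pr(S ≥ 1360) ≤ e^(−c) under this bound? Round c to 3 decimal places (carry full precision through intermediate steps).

Write 1360 = (1 + δ)μ, so δ = 1360/1067.049 − 1 = 0.2745432…
Then the exponent is δ²μ/(2 + δ) = (1360 − μ)² / (μ·(2 + δ)) = 35.359932.

35.360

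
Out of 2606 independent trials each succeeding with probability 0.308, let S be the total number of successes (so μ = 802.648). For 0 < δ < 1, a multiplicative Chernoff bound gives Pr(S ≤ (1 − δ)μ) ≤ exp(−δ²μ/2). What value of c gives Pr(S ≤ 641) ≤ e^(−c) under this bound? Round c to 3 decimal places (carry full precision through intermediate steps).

16.277

Write 641 = (1 − δ)μ, so δ = 1 − 641/802.648 = 0.2013934…
Then the exponent is δ²μ/2 = (μ − 641)²/(2μ) = 16.277419.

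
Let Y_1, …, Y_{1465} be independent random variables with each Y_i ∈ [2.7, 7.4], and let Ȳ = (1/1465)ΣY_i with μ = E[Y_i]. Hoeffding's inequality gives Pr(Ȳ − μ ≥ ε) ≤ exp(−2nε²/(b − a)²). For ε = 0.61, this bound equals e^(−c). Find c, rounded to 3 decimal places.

49.355

c = 2nε²/(b − a)² = 2·1465·0.61² / 4.7² = 49.3550.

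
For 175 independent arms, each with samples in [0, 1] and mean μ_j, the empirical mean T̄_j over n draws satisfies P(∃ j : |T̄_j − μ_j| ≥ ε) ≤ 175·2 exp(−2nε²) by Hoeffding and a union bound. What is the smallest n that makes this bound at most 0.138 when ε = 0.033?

Need 2·175·exp(−2nε²) ≤ 0.138, i.e. exp(−2nε²) ≤ 0.138/350.
So 2nε² ≥ ln(350/0.138) = 7.838435.
Hence n ≥ 7.838435/(2·0.033²) = 3598.914.
The smallest integer n is 3599.

3599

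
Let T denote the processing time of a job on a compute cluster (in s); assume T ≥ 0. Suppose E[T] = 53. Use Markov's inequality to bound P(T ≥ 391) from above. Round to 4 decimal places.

Markov's inequality: for a non-negative random variable, P(T ≥ a) ≤ E[T]/a.
Here E[T] = 53 and a = 391, so the bound is 53/391 = 0.1355.

0.1355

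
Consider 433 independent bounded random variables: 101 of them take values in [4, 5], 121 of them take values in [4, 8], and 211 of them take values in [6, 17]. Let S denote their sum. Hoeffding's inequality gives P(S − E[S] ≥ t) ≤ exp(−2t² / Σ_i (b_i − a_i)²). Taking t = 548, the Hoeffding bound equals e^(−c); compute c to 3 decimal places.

Σ(b_i − a_i)² = 101·1² + 121·4² + 211·11² = 27568.
c = 2t² / 27568 = 2·548² / 27568 = 21.7864.

21.786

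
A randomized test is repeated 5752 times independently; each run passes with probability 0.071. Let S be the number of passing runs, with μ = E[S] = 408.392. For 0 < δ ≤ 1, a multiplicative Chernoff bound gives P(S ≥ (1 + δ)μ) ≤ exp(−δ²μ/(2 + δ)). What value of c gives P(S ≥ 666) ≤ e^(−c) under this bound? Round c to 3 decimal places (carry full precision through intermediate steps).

61.767

Write 666 = (1 + δ)μ, so δ = 666/408.392 − 1 = 0.6307861…
Then the exponent is δ²μ/(2 + δ) = (666 − μ)² / (μ·(2 + δ)) = 61.766917.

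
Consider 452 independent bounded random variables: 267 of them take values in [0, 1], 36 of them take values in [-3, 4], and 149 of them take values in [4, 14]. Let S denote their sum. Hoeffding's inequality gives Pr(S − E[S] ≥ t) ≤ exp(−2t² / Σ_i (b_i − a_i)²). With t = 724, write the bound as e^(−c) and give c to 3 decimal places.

Σ(b_i − a_i)² = 267·1² + 36·7² + 149·10² = 16931.
c = 2t² / 16931 = 2·724² / 16931 = 61.9191.

61.919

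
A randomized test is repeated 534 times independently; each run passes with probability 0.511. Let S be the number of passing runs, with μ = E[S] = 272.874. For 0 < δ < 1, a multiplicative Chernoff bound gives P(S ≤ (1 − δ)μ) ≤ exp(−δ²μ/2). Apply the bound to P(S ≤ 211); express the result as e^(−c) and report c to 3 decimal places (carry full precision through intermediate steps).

Write 211 = (1 − δ)μ, so δ = 1 − 211/272.874 = 0.2267493…
Then the exponent is δ²μ/2 = (μ − 211)²/(2μ) = 7.014944.

7.015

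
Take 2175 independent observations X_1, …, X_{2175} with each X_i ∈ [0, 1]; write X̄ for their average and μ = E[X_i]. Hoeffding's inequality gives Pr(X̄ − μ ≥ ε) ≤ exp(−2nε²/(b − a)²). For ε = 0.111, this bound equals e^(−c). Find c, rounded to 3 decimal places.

53.596

c = 2nε²/(b − a)² = 2·2175·0.111² / 1² = 53.5964.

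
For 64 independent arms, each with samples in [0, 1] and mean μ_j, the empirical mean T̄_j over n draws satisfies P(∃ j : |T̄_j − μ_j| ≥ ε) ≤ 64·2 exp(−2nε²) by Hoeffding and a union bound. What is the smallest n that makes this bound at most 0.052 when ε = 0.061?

1050

Need 2·64·exp(−2nε²) ≤ 0.052, i.e. exp(−2nε²) ≤ 0.052/128.
So 2nε² ≥ ln(128/0.052) = 7.808542.
Hence n ≥ 7.808542/(2·0.061²) = 1049.253.
The smallest integer n is 1050.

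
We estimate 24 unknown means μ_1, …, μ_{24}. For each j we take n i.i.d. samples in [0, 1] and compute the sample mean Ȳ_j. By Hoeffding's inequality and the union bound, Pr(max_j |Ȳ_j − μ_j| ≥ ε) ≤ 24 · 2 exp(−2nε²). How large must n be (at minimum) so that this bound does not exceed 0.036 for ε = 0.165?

133

Need 2·24·exp(−2nε²) ≤ 0.036, i.e. exp(−2nε²) ≤ 0.036/48.
So 2nε² ≥ ln(48/0.036) = 7.195437.
Hence n ≥ 7.195437/(2·0.165²) = 132.148.
The smallest integer n is 133.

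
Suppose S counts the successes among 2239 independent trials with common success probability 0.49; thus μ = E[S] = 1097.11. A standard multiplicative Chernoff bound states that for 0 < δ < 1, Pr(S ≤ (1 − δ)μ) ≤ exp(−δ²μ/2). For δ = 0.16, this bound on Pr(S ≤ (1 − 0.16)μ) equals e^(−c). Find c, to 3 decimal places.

14.043

c = δ²μ/2 = 0.16²·1097.11/2 = 14.0430.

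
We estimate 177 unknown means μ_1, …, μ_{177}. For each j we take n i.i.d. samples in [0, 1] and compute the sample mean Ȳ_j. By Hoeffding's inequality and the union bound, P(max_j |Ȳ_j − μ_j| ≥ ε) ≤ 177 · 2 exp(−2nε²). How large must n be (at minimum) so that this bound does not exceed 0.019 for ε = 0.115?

Need 2·177·exp(−2nε²) ≤ 0.019, i.e. exp(−2nε²) ≤ 0.019/354.
So 2nε² ≥ ln(354/0.019) = 9.832613.
Hence n ≥ 9.832613/(2·0.115²) = 371.743.
The smallest integer n is 372.

372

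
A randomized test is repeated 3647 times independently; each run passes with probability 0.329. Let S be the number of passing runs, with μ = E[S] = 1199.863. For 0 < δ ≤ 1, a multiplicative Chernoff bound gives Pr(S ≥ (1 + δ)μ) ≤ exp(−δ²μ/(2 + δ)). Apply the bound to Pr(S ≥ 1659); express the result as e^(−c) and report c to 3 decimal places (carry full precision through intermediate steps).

Write 1659 = (1 + δ)μ, so δ = 1659/1199.863 − 1 = 0.3826579…
Then the exponent is δ²μ/(2 + δ) = (1659 − μ)² / (μ·(2 + δ)) = 73.737981.

73.738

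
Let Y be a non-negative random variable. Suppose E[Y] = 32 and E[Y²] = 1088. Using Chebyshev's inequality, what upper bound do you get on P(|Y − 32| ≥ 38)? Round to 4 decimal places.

Var(Y) = E[Y²] − (E[Y])² = 1088 − 1024 = 64.
Chebyshev's inequality: P(|Y − μ| ≥ t) ≤ Var(Y)/t² = 64/1444 = 0.0443.

0.0443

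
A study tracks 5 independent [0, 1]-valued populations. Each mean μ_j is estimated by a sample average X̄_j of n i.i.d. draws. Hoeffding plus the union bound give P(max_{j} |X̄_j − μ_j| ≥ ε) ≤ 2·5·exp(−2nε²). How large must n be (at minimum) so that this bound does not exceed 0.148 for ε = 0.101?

207

Need 2·5·exp(−2nε²) ≤ 0.148, i.e. exp(−2nε²) ≤ 0.148/10.
So 2nε² ≥ ln(10/0.148) = 4.213128.
Hence n ≥ 4.213128/(2·0.101²) = 206.506.
The smallest integer n is 207.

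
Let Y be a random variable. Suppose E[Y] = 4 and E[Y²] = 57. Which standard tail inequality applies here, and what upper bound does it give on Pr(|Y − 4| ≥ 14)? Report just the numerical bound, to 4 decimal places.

0.2092

The first two moments determine the variance, so Chebyshev's inequality is the sharpest standard bound available.
Var(Y) = E[Y²] − (E[Y])² = 57 − 16 = 41.
Chebyshev's inequality: Pr(|Y − μ| ≥ t) ≤ Var(Y)/t² = 41/196 = 0.2092.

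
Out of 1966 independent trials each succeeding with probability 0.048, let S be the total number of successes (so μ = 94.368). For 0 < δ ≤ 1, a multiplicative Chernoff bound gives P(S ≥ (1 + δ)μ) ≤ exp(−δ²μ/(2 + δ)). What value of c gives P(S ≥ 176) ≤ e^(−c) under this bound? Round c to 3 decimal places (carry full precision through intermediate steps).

Write 176 = (1 + δ)μ, so δ = 176/94.368 − 1 = 0.865039…
Then the exponent is δ²μ/(2 + δ) = (176 − μ)² / (μ·(2 + δ)) = 24.647086.

24.647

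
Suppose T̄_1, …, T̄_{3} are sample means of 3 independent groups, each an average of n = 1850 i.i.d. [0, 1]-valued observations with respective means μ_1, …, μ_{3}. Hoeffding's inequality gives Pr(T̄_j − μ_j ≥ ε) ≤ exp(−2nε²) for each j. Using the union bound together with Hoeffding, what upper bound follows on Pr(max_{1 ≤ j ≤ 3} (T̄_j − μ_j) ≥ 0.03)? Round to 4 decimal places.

0.1074

Per-experiment Hoeffding bound: exp(−2·1850·0.03²) = exp(−3.33000) = 0.035793.
Union bound over 3 events: 3·0.035793 = 0.10738.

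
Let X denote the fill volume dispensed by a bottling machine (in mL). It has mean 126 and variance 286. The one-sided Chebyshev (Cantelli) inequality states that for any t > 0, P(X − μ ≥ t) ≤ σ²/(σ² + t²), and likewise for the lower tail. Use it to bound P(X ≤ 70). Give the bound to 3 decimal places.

0.084

Here σ² = 286 and t = 56, so σ² + t² = 3422.
Cantelli's bound: 286/3422 = 0.0836.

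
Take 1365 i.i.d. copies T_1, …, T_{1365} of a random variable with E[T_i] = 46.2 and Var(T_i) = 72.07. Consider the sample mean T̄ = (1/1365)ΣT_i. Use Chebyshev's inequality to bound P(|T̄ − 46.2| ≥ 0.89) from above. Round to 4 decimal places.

Var(T̄) = Var(T_i)/n = 72.07/1365 = 0.052799.
Chebyshev: P(|T̄ − 46.2| ≥ 0.89) ≤ Var(T̄)/(0.89)² = 72.07/(1365·0.89²) = 0.0667.

0.0667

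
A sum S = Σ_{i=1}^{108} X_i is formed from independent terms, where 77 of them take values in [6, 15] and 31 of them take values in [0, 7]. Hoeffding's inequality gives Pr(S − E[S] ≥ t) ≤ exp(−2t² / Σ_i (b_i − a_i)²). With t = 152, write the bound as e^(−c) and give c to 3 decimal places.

5.958

Σ(b_i − a_i)² = 77·9² + 31·7² = 7756.
c = 2t² / 7756 = 2·152² / 7756 = 5.9577.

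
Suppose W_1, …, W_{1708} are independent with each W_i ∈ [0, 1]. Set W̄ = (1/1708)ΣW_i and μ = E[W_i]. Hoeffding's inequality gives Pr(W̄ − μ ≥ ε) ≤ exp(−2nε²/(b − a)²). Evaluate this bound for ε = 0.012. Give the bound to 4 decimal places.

0.6115

Exponent: 2nε²/(b − a)² = 2·1708·0.012² / 1² = 0.49190.
Bound = exp(−0.49190) = 0.61146.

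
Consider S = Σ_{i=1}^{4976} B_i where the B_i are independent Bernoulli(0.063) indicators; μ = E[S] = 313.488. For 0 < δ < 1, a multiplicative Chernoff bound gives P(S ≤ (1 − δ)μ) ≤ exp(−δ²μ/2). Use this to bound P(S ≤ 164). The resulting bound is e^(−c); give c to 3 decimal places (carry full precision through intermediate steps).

35.642

Write 164 = (1 − δ)μ, so δ = 1 − 164/313.488 = 0.476854…
Then the exponent is δ²μ/2 = (μ − 164)²/(2μ) = 35.641974.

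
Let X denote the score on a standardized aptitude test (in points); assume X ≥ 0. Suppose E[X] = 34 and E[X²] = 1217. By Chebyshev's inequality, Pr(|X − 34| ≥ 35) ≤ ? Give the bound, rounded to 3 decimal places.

Var(X) = E[X²] − (E[X])² = 1217 − 1156 = 61.
Chebyshev's inequality: Pr(|X − μ| ≥ t) ≤ Var(X)/t² = 61/1225 = 0.0498.

0.050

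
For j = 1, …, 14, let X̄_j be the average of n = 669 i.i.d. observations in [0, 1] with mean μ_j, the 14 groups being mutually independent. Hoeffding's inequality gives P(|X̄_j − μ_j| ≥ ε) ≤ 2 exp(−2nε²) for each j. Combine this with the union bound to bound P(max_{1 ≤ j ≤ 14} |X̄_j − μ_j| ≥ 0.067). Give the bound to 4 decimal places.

Per-experiment Hoeffding bound: 2·exp(−2·669·0.067²) = 2·exp(−6.00628) = 0.0049265.
Union bound over 14 events: 14·0.0049265 = 0.06897.

0.0690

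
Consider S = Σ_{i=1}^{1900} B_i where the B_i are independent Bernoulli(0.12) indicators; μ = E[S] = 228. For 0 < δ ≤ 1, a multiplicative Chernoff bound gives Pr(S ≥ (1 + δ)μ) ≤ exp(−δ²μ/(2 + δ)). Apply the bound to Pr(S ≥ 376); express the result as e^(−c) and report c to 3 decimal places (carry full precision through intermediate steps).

Write 376 = (1 + δ)μ, so δ = 376/228 − 1 = 0.6491228…
Then the exponent is δ²μ/(2 + δ) = (376 − μ)² / (μ·(2 + δ)) = 36.264901.

36.265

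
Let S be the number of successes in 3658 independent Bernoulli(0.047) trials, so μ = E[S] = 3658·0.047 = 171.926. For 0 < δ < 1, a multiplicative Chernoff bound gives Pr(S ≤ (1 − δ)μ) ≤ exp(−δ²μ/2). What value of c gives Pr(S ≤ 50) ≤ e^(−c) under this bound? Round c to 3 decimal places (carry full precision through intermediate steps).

Write 50 = (1 − δ)μ, so δ = 1 − 50/171.926 = 0.7091772…
Then the exponent is δ²μ/2 = (μ − 50)²/(2μ) = 43.233570.

43.234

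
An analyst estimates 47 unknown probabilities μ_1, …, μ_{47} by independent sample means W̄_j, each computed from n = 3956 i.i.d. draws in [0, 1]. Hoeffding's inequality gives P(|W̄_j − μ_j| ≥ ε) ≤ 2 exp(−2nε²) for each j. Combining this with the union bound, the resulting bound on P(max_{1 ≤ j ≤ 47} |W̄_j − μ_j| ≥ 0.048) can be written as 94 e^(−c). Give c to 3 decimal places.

Union bound over the 47 events: P(max_{1 ≤ j ≤ 47} |W̄_j − μ_j| ≥ 0.048) ≤ 47·2·exp(−2nε²) = 94 exp(−2·3956·0.048²).
So c = 2·3956·0.048² = 18.2292.

18.229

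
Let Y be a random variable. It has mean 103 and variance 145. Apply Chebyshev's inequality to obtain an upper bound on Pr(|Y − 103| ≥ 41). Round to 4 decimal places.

Chebyshev: Pr(|Y − μ| ≥ t) ≤ Var(Y)/t².
Bound = 145 / 1681 = 0.0863.

0.0863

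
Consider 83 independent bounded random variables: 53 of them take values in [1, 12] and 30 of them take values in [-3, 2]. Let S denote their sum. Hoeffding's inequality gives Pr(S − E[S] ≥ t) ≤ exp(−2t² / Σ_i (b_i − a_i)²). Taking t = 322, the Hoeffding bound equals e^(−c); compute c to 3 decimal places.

28.950

Σ(b_i − a_i)² = 53·11² + 30·5² = 7163.
c = 2t² / 7163 = 2·322² / 7163 = 28.9499.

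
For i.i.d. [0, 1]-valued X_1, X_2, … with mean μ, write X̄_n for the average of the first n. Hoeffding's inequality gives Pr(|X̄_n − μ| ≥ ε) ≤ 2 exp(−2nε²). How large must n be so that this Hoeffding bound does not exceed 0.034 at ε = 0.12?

Require 2·exp(−2nε²) ≤ 0.034, i.e. 2nε² ≥ ln(2/0.034) = 4.074542.
So n ≥ 4.074542 / (2·0.12²) = 141.477.
The smallest integer n is 142.

142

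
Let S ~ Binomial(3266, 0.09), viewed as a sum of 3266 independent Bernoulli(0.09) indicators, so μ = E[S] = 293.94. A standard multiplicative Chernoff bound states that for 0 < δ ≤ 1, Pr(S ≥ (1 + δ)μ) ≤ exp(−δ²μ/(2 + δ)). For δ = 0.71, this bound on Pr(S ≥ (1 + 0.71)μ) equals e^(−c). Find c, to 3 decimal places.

54.677

c = δ²μ/(2 + δ) = 0.71²·293.94/(2 + 0.71) = 54.6772.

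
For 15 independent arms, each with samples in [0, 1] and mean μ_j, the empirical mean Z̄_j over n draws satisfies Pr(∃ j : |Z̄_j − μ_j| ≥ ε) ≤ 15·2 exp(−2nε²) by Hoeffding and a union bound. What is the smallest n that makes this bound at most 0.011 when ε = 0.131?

231

Need 2·15·exp(−2nε²) ≤ 0.011, i.e. exp(−2nε²) ≤ 0.011/30.
So 2nε² ≥ ln(30/0.011) = 7.911057.
Hence n ≥ 7.911057/(2·0.131²) = 230.495.
The smallest integer n is 231.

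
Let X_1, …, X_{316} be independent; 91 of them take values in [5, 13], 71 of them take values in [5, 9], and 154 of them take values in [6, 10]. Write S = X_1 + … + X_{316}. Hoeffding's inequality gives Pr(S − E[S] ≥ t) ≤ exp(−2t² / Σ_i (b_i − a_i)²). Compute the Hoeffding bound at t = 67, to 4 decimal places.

Σ(b_i − a_i)² = 91·8² + 71·4² + 154·4² = 9424.
Exponent = 2·67² / 9424 = 0.95267.
Bound = exp(−0.95267) = 0.38571.

0.3857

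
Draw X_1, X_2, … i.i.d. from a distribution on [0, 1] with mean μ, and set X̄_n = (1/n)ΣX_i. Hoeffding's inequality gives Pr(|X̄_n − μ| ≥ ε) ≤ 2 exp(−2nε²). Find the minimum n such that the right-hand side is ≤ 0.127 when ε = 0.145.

66

Require 2·exp(−2nε²) ≤ 0.127, i.e. 2nε² ≥ ln(2/0.127) = 2.756715.
So n ≥ 2.756715 / (2·0.145²) = 65.558.
The smallest integer n is 66.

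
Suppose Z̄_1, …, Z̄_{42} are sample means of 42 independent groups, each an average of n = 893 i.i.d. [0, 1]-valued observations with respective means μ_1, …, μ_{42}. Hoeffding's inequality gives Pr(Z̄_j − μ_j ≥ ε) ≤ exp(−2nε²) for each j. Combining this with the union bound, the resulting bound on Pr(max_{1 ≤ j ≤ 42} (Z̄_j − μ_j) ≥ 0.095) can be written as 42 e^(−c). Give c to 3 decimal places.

16.119

Union bound over the 42 events: Pr(max_{1 ≤ j ≤ 42} (Z̄_j − μ_j) ≥ 0.095) ≤ 42·exp(−2nε²) = 42 exp(−2·893·0.095²).
So c = 2·893·0.095² = 16.1186.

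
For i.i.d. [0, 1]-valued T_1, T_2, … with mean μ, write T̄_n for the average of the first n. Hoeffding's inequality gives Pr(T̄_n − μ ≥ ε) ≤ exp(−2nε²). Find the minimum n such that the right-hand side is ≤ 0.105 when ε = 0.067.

252

Require exp(−2nε²) ≤ 0.105, i.e. 2nε² ≥ ln(1/0.105) = 2.253795.
So n ≥ 2.253795 / (2·0.067²) = 251.035.
The smallest integer n is 252.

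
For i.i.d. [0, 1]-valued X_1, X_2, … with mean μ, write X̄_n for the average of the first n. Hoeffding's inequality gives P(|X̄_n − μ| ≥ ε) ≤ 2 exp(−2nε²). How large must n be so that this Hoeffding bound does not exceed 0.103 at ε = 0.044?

767

Require 2·exp(−2nε²) ≤ 0.103, i.e. 2nε² ≥ ln(2/0.103) = 2.966173.
So n ≥ 2.966173 / (2·0.044²) = 766.057.
The smallest integer n is 767.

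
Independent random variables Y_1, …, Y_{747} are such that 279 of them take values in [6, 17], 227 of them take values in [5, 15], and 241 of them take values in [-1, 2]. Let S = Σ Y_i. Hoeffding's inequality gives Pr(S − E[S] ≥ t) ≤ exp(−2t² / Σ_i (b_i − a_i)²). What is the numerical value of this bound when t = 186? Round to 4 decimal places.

0.3072

Σ(b_i − a_i)² = 279·11² + 227·10² + 241·3² = 58628.
Exponent = 2·186² / 58628 = 1.18019.
Bound = exp(−1.18019) = 0.30722.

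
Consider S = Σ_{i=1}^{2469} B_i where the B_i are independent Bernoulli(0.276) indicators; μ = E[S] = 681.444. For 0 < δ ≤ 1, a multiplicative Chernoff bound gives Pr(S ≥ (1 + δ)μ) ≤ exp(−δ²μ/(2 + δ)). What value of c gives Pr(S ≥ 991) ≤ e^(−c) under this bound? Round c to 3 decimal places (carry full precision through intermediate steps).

Write 991 = (1 + δ)μ, so δ = 991/681.444 − 1 = 0.4542648…
Then the exponent is δ²μ/(2 + δ) = (991 − μ)² / (μ·(2 + δ)) = 57.296338.

57.296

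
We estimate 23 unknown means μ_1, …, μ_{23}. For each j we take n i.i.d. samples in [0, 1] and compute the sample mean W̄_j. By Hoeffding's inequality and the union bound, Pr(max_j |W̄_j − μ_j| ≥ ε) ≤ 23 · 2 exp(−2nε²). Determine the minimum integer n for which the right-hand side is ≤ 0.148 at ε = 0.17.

Need 2·23·exp(−2nε²) ≤ 0.148, i.e. exp(−2nε²) ≤ 0.148/46.
So 2nε² ≥ ln(46/0.148) = 5.739184.
Hence n ≥ 5.739184/(2·0.17²) = 99.294.
The smallest integer n is 100.

100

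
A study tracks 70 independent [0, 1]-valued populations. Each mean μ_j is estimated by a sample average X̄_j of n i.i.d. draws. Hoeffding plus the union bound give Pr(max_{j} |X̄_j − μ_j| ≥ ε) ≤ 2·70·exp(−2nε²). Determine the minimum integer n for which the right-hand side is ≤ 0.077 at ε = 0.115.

Need 2·70·exp(−2nε²) ≤ 0.077, i.e. exp(−2nε²) ≤ 0.077/140.
So 2nε² ≥ ln(140/0.077) = 7.505592.
Hence n ≥ 7.505592/(2·0.115²) = 283.765.
The smallest integer n is 284.

284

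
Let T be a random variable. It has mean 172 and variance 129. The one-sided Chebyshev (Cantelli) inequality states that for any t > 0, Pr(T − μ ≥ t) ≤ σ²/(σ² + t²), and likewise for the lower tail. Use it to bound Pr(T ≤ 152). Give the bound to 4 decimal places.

0.2439

Here σ² = 129 and t = 20, so σ² + t² = 529.
Cantelli's bound: 129/529 = 0.2439.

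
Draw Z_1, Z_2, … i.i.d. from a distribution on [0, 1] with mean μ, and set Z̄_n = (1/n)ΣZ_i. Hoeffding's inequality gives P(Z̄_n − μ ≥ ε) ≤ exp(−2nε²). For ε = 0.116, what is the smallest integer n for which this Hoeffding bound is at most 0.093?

Require exp(−2nε²) ≤ 0.093, i.e. 2nε² ≥ ln(1/0.093) = 2.375156.
So n ≥ 2.375156 / (2·0.116²) = 88.256.
The smallest integer n is 89.

89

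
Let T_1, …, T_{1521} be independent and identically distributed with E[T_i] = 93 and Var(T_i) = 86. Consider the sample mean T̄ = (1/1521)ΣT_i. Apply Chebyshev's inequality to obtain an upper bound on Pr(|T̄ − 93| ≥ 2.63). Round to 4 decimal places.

Var(T̄) = Var(T_i)/n = 86/1521 = 0.056542.
Chebyshev: Pr(|T̄ − 93| ≥ 2.63) ≤ Var(T̄)/(2.63)² = 86/(1521·2.63²) = 0.0082.

0.0082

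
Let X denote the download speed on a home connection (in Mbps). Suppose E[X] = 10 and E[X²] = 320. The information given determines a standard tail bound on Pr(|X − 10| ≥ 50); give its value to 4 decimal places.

The first two moments determine the variance, so Chebyshev's inequality is the sharpest standard bound available.
Var(X) = E[X²] − (E[X])² = 320 − 100 = 220.
Chebyshev's inequality: Pr(|X − μ| ≥ t) ≤ Var(X)/t² = 220/2500 = 0.0880.

0.0880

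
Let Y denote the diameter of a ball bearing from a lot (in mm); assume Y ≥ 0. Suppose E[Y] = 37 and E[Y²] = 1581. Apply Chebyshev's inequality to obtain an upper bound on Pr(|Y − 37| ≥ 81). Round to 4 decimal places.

Var(Y) = E[Y²] − (E[Y])² = 1581 − 1369 = 212.
Chebyshev's inequality: Pr(|Y − μ| ≥ t) ≤ Var(Y)/t² = 212/6561 = 0.0323.

0.0323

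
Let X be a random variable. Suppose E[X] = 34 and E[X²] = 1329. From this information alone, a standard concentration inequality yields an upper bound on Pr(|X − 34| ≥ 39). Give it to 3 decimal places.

0.114

The first two moments determine the variance, so Chebyshev's inequality is the sharpest standard bound available.
Var(X) = E[X²] − (E[X])² = 1329 − 1156 = 173.
Chebyshev's inequality: Pr(|X − μ| ≥ t) ≤ Var(X)/t² = 173/1521 = 0.1137.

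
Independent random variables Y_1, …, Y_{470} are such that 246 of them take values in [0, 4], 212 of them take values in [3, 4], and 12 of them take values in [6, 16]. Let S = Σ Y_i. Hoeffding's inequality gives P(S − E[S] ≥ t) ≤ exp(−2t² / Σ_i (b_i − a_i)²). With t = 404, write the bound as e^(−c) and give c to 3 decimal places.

61.038

Σ(b_i − a_i)² = 246·4² + 212·1² + 12·10² = 5348.
c = 2t² / 5348 = 2·404² / 5348 = 61.0381.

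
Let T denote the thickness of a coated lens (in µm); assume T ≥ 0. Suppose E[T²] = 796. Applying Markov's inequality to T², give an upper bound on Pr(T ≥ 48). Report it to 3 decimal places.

Since T ≥ 0, the event {T ≥ 48} is the same as {T² ≥ 2304}.
Markov's inequality applied to T² gives Pr(T² ≥ 2304) ≤ E[T²]/2304 = 796/2304 = 0.3455.

0.345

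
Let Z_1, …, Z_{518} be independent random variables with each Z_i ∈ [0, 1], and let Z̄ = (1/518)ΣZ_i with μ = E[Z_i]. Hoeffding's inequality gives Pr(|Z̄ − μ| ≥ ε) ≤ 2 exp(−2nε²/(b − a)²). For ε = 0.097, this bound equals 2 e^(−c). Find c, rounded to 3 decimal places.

c = 2nε²/(b − a)² = 2·518·0.097² / 1² = 9.7477.

9.748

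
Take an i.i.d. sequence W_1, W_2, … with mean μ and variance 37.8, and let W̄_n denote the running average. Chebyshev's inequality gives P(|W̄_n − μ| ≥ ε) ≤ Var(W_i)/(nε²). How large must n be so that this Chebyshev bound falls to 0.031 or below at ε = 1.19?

862

Require 37.8/(n·1.19²) ≤ 0.031, i.e. n ≥ 37.8/(0.031·1.19²) = 861.065.
The smallest integer n is 862.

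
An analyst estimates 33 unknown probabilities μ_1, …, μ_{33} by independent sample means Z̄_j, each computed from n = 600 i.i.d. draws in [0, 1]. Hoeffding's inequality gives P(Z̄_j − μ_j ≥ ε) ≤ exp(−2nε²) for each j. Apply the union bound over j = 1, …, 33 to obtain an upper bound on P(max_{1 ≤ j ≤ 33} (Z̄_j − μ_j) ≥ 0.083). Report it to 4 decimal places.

Per-experiment Hoeffding bound: exp(−2·600·0.083²) = exp(−8.26680) = 0.00025691.
Union bound over 33 events: 33·0.00025691 = 0.00848.

0.0085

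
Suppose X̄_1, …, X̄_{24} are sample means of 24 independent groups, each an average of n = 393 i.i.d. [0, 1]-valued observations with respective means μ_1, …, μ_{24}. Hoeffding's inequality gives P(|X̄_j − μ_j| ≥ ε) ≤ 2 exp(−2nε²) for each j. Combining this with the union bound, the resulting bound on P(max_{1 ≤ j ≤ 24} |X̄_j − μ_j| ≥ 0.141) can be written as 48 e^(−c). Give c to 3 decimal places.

15.626

Union bound over the 24 events: P(max_{1 ≤ j ≤ 24} |X̄_j − μ_j| ≥ 0.141) ≤ 24·2·exp(−2nε²) = 48 exp(−2·393·0.141²).
So c = 2·393·0.141² = 15.6265.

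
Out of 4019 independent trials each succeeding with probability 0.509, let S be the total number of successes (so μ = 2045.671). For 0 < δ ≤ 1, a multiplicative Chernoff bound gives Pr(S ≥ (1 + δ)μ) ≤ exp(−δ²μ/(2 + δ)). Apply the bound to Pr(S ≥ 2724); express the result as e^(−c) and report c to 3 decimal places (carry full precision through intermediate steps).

Write 2724 = (1 + δ)μ, so δ = 2724/2045.671 − 1 = 0.3315924…
Then the exponent is δ²μ/(2 + δ) = (2724 − μ)² / (μ·(2 + δ)) = 96.470015.

96.470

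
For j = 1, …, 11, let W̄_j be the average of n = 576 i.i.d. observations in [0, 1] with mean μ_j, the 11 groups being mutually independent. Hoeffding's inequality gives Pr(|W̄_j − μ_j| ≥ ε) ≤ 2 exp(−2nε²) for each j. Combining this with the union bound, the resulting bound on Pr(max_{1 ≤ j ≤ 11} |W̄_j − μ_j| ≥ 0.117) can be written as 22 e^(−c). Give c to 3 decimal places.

15.770

Union bound over the 11 events: Pr(max_{1 ≤ j ≤ 11} |W̄_j − μ_j| ≥ 0.117) ≤ 11·2·exp(−2nε²) = 22 exp(−2·576·0.117²).
So c = 2·576·0.117² = 15.7697.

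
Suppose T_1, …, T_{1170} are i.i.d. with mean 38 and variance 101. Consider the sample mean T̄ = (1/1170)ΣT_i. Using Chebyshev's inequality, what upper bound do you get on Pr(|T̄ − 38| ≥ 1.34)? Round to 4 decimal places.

Var(T̄) = Var(T_i)/n = 101/1170 = 0.086325.
Chebyshev: Pr(|T̄ − 38| ≥ 1.34) ≤ Var(T̄)/(1.34)² = 101/(1170·1.34²) = 0.0481.

0.0481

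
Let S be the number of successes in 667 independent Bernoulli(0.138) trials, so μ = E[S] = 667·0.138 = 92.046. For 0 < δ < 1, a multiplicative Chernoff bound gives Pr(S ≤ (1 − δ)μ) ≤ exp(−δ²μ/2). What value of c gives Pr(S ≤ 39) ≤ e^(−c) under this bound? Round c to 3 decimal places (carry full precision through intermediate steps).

15.285

Write 39 = (1 − δ)μ, so δ = 1 − 39/92.046 = 0.5762988…
Then the exponent is δ²μ/2 = (μ − 39)²/(2μ) = 15.285173.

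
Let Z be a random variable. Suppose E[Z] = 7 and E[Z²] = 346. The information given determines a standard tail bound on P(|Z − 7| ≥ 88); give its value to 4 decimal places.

0.0384

The first two moments determine the variance, so Chebyshev's inequality is the sharpest standard bound available.
Var(Z) = E[Z²] − (E[Z])² = 346 − 49 = 297.
Chebyshev's inequality: P(|Z − μ| ≥ t) ≤ Var(Z)/t² = 297/7744 = 0.0384.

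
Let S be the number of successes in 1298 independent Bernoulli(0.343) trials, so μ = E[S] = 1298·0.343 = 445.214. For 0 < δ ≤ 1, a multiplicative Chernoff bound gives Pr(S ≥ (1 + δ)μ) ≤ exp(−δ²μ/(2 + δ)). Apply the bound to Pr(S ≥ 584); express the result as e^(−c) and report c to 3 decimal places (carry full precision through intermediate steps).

18.715

Write 584 = (1 + δ)μ, so δ = 584/445.214 − 1 = 0.3117287…
Then the exponent is δ²μ/(2 + δ) = (584 − μ)² / (μ·(2 + δ)) = 18.714819.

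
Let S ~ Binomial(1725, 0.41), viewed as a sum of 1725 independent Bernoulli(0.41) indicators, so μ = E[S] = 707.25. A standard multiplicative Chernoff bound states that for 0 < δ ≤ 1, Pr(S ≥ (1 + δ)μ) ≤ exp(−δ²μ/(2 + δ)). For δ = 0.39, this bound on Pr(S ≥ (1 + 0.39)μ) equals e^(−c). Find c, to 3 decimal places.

c = δ²μ/(2 + δ) = 0.39²·707.25/(2 + 0.39) = 45.0095.

45.010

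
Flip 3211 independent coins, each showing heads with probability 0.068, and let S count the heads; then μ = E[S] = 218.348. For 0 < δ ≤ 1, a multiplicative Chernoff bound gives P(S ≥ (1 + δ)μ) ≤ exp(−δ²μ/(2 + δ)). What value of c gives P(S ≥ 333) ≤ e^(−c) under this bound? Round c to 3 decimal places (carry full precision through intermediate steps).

Write 333 = (1 + δ)μ, so δ = 333/218.348 − 1 = 0.5250884…
Then the exponent is δ²μ/(2 + δ) = (333 − μ)² / (μ·(2 + δ)) = 23.841714.

23.842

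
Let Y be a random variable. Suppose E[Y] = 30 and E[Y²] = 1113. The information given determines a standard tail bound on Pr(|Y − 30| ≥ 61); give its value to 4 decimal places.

0.0572

The first two moments determine the variance, so Chebyshev's inequality is the sharpest standard bound available.
Var(Y) = E[Y²] − (E[Y])² = 1113 − 900 = 213.
Chebyshev's inequality: Pr(|Y − μ| ≥ t) ≤ Var(Y)/t² = 213/3721 = 0.0572.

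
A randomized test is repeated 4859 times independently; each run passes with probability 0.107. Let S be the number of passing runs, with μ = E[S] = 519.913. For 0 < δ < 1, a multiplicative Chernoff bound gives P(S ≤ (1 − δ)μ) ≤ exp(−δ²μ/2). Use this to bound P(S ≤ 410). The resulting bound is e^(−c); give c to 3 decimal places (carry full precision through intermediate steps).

Write 410 = (1 − δ)μ, so δ = 1 − 410/519.913 = 0.2114065…
Then the exponent is δ²μ/2 = (μ − 410)²/(2μ) = 11.618163.

11.618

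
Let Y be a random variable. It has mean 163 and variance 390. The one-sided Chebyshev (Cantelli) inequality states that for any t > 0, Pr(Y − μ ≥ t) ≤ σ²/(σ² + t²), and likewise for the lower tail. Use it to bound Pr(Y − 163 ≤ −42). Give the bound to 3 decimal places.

0.181

Here σ² = 390 and t = 42, so σ² + t² = 2154.
Cantelli's bound: 390/2154 = 0.1811.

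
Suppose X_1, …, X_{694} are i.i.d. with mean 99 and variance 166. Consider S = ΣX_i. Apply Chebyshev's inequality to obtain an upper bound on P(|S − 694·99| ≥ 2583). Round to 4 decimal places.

0.0173

Var(S) = n·Var(X_i) = 694·166 = 115204.
Chebyshev: P(|S − 694·99| ≥ 2583) ≤ Var(S)/2583² = 115204/6671889 = 0.0173.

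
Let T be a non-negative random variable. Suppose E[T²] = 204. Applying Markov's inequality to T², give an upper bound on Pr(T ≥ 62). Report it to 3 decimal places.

0.053

Since T ≥ 0, the event {T ≥ 62} is the same as {T² ≥ 3844}.
Markov's inequality applied to T² gives Pr(T² ≥ 3844) ≤ E[T²]/3844 = 204/3844 = 0.0531.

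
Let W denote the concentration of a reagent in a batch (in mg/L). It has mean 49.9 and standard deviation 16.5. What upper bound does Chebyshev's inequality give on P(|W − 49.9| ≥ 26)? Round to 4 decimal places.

0.4027

Chebyshev: P(|W − μ| ≥ t) ≤ Var(W)/t².
Var(W) = σ² = 16.5² = 272.25.
Bound = 272.25 / 676 = 0.4027.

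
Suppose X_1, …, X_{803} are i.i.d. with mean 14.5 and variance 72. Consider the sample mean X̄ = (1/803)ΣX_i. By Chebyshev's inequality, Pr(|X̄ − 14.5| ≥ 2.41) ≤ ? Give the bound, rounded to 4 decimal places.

Var(X̄) = Var(X_i)/n = 72/803 = 0.089664.
Chebyshev: Pr(|X̄ − 14.5| ≥ 2.41) ≤ Var(X̄)/(2.41)² = 72/(803·2.41²) = 0.0154.

0.0154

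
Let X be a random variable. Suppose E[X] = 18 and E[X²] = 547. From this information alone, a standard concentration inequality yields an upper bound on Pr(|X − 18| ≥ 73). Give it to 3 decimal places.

0.042

The first two moments determine the variance, so Chebyshev's inequality is the sharpest standard bound available.
Var(X) = E[X²] − (E[X])² = 547 − 324 = 223.
Chebyshev's inequality: Pr(|X − μ| ≥ t) ≤ Var(X)/t² = 223/5329 = 0.0418.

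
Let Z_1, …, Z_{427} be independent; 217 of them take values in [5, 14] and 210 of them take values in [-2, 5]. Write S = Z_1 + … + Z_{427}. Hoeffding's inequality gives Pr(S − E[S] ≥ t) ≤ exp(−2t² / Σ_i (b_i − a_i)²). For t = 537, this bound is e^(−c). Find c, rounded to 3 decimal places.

Σ(b_i − a_i)² = 217·9² + 210·7² = 27867.
c = 2t² / 27867 = 2·537² / 27867 = 20.6961.

20.696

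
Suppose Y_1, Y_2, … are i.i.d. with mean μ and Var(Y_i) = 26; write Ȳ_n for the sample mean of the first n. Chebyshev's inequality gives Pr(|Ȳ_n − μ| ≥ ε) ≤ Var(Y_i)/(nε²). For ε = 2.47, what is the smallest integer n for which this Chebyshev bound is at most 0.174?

Require 26/(n·2.47²) ≤ 0.174, i.e. n ≥ 26/(0.174·2.47²) = 24.492.
The smallest integer n is 25.

25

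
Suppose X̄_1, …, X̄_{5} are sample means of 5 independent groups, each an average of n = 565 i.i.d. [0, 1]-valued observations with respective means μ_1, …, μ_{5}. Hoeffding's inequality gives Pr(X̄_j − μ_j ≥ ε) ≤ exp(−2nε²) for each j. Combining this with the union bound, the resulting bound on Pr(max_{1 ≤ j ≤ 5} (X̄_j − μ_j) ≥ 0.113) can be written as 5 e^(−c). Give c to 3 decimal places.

Union bound over the 5 events: Pr(max_{1 ≤ j ≤ 5} (X̄_j − μ_j) ≥ 0.113) ≤ 5·exp(−2nε²) = 5 exp(−2·565·0.113²).
So c = 2·565·0.113² = 14.4290.

14.429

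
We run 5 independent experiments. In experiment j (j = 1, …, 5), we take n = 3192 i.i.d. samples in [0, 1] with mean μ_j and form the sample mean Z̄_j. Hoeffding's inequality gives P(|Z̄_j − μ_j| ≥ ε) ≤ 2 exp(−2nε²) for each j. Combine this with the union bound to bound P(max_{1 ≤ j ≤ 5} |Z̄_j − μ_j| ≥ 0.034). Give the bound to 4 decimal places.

0.0062

Per-experiment Hoeffding bound: 2·exp(−2·3192·0.034²) = 2·exp(−7.37990) = 0.0012473.
Union bound over 5 events: 5·0.0012473 = 0.00624.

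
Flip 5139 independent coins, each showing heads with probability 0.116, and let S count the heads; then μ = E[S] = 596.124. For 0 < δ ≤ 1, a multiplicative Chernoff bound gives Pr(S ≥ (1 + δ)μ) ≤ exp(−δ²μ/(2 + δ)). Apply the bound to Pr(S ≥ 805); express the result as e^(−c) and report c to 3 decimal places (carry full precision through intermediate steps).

Write 805 = (1 + δ)μ, so δ = 805/596.124 − 1 = 0.3503902…
Then the exponent is δ²μ/(2 + δ) = (805 − μ)² / (μ·(2 + δ)) = 31.138702.

31.139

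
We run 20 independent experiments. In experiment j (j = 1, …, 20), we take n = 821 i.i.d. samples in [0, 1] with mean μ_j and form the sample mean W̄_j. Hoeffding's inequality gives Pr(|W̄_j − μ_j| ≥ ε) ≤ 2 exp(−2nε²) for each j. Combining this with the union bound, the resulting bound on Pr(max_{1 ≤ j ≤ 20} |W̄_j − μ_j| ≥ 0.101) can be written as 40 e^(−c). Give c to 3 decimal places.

16.750

Union bound over the 20 events: Pr(max_{1 ≤ j ≤ 20} |W̄_j − μ_j| ≥ 0.101) ≤ 20·2·exp(−2nε²) = 40 exp(−2·821·0.101²).
So c = 2·821·0.101² = 16.7500.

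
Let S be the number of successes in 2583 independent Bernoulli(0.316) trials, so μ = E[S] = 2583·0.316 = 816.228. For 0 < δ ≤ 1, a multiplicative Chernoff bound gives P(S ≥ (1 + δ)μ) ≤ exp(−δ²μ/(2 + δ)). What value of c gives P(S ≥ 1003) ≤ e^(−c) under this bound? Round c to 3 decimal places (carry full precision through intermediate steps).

Write 1003 = (1 + δ)μ, so δ = 1003/816.228 − 1 = 0.2288233…
Then the exponent is δ²μ/(2 + δ) = (1003 − μ)² / (μ·(2 + δ)) = 19.175046.

19.175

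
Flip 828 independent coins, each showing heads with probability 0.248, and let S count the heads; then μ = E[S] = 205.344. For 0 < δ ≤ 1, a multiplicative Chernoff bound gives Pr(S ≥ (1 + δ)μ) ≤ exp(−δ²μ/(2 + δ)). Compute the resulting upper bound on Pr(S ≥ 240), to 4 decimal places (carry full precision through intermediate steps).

0.0674

Write 240 = (1 + δ)μ, so δ = 240/205.344 − 1 = 0.1687705…
Then the exponent is δ²μ/(2 + δ) = (240 − μ)² / (μ·(2 + δ)) = 2.696878.
Bound = exp(−2.696878) = 0.06742.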